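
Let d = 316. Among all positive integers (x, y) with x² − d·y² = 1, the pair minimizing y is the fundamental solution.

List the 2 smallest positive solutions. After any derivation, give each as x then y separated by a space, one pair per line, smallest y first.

d=316: √d = [17; 1,3,2,8,2,3,1,34] (ℓ=8, even), read p_7/q_7
k=0  a_k=17  p_k/q_k = 17/1
k=1  a_k=1  p_k/q_k = 18/1
k=2  a_k=3  p_k/q_k = 71/4
k=3  a_k=2  p_k/q_k = 160/9
…
k=6  a_k=3  p_k/q_k = 9937/559
k=7  a_k=1  p_k/q_k = 12799/720
(x₁, y₁) = (12799, 720);  12799² − 316·720² = 1 ✓
(12799+720√316)^2 = 327628801 + 18430560√316

12799 720
327628801 18430560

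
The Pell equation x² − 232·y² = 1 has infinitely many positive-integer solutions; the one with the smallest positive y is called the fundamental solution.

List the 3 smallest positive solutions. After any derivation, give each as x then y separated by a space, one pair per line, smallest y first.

19603 1287
768555217 50458122
30131975818099 1978261129845

√232 → a₀=15, period (4,3,7,3,4,30); ℓ=6 even so k=5
a_0=15:  p_0=15·1+0=15,  q_0=15·0+1=1
…
a_2=3:  p_2=3·61+15=198,  q_2=3·4+1=13
…
a_4=3:  p_4=3·1447+198=4539,  q_4=3·95+13=298
a_5=4:  p_5=4·4539+1447=19603,  q_5=4·298+95=1287
→ (19603, 1287).  Check: 19603²=384277609, 232·1287²=384277608, difference 1.
k=2:  x_2 = 19603·19603+232·1287·1287 = 768555217,  y_2 = 19603·1287+1287·19603 = 50458122
k=3:  x_3 = 19603·768555217+232·1287·50458122 = 30131975818099,  y_3 = 19603·50458122+1287·768555217 = 1978261129845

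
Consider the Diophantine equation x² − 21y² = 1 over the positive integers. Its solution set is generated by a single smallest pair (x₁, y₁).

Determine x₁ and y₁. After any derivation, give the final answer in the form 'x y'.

55 12

d=21: √d = [4; 1,1,2,1,1,8] (ℓ=6, even), read p_5/q_5
i=0: a=4 ⇒ p=4, q=1
…
i=2: a=1 ⇒ p=9, q=2
i=3: a=2 ⇒ p=23, q=5
i=4: a=1 ⇒ p=32, q=7
i=5: a=1 ⇒ p=55, q=12
→ (55, 12).  Check: 55²=3025, 21·12²=3024, difference 1.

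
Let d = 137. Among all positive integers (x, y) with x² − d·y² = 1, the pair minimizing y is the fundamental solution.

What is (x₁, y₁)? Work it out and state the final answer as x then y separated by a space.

√137 → a₀=11, period (1,2,2,1,1,2,2,1,22); ℓ=9 odd so k=17
k=0  a_k=11  p_k/q_k = 11/1
k=1  a_k=1  p_k/q_k = 12/1
…
k=5  a_k=1  p_k/q_k = 199/17
k=6  a_k=2  p_k/q_k = 515/44
k=7  a_k=2  p_k/q_k = 1229/105
k=8  a_k=1  p_k/q_k = 1744/149
…
k=11  a_k=2  p_k/q_k = 122279/10447
k=12  a_k=2  p_k/q_k = 285899/24426
…
k=16  a_k=2  p_k/q_k = 4286741/366241
k=17  a_k=1  p_k/q_k = 6083073/519712
→ (6083073, 519712).  Check: 6083073²=37003777123329, 137·519712²=37003777123328, difference 1.

6083073 519712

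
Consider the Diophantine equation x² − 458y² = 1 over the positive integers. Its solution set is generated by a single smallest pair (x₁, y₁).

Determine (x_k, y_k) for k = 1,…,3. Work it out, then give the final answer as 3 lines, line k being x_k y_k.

√458 → a₀=21, period (2,2,42); ℓ=3 odd so k=5
a_0=21:  p_0=21·1+0=21,  q_0=21·0+1=1
…
a_4=2:  p_4=2·4537+107=9181,  q_4=2·212+5=429
a_5=2:  p_5=2·9181+4537=22899,  q_5=2·429+212=1070
fundamental: x₁=22899, y₁=1070  (since 524364201 − 458·1144900 = 1)
n=2: (22899,1070)∘(22899,1070) = (22899·22899+458·1070·1070, 22899·1070+1070·22899) = (1048728401,49003860)
n=3: (1048728401,49003860)∘(22899,1070) = (22899·1048728401+458·1070·49003860, 22899·49003860+1070·1048728401) = (48029663286099,2244278779210)

22899 1070
1048728401 49003860
48029663286099 2244278779210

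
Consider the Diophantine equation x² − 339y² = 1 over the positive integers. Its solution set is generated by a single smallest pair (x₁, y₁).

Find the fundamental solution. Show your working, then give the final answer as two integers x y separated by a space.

97970 5321

d=339: √d = [18; 2,2,2,1,17,1,2,2,2,36] (ℓ=10, even), read p_9/q_9
a_0=18:  p_0=18·1+0=18,  q_0=18·0+1=1
a_1=2:  p_1=2·18+1=37,  q_1=2·1+0=2
…
a_5=17:  p_5=17·313+221=5542,  q_5=17·17+12=301
…
a_8=2:  p_8=2·17252+5855=40359,  q_8=2·937+318=2192
a_9=2:  p_9=2·40359+17252=97970,  q_9=2·2192+937=5321
→ (97970, 5321).  Check: 97970²=9598120900, 339·5321²=9598120899, difference 1.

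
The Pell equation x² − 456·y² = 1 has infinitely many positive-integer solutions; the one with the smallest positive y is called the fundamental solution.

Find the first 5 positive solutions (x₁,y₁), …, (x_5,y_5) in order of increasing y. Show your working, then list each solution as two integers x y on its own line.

1025 48
2101249 98400
4307559425 201719952
8830494720001 413525803200
18102509868442625 847727694840048

√456 → a₀=21, period (2,1,4,1,2,42); ℓ=6 even so k=5
i=0: a=21 ⇒ p=21, q=1
…
i=4: a=1 ⇒ p=363, q=17
i=5: a=2 ⇒ p=1025, q=48
(x₁, y₁) = (1025, 48);  1025² − 456·48² = 1 ✓
n=2: (1025,48)∘(1025,48) = (1025·1025+456·48·48, 1025·48+48·1025) = (2101249,98400)
n=3: (2101249,98400)∘(1025,48) = (1025·2101249+456·48·98400, 1025·98400+48·2101249) = (4307559425,201719952)
n=4: (4307559425,201719952)∘(1025,48) = (1025·4307559425+456·48·201719952, 1025·201719952+48·4307559425) = (8830494720001,413525803200)
n=5: (8830494720001,413525803200)∘(1025,48) = (1025·8830494720001+456·48·413525803200, 1025·413525803200+48·8830494720001) = (18102509868442625,847727694840048)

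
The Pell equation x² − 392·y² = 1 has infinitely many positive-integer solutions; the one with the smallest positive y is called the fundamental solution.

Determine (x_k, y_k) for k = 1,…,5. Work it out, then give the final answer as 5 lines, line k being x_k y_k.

[19; 1,3,1,38] for √392; ℓ=4 ⇒ convergent index 3
step 0: (19, 1)  from 19·(1,0) + (0,1)
…
step 2: (79, 4)  from 3·(20,1) + (19,1)
step 3: (99, 5)  from 1·(79,4) + (20,1)
→ (99, 5).  Check: 99²=9801, 392·5²=9800, difference 1.
(99+5√392)^2 = 19601 + 990√392
(99+5√392)^3 = 3880899 + 196015√392
(99+5√392)^4 = 768398401 + 38809980√392
(99+5√392)^5 = 152139002499 + 7684180025√392

99 5
19601 990
3880899 196015
768398401 38809980
152139002499 7684180025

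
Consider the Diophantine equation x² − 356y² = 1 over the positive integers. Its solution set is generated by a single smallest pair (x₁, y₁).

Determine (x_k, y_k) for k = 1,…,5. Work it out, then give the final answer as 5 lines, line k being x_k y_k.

500001 26500
500002000001 26500053000
500003000004500001 26500106000079500
500004000010000008000001 26500159000265000106000
500005000017500025000012500001 26500212000556500530000132500

√356 → a₀=18, period (1,6,1,1,2,…,6,1,36); ℓ=14 even so k=13
a_0=18:  p_0=18·1+0=18,  q_0=18·0+1=1
a_1=1:  p_1=1·18+1=19,  q_1=1·1+0=1
a_2=6:  p_2=6·19+18=132,  q_2=6·1+1=7
a_3=1:  p_3=1·132+19=151,  q_3=1·7+1=8
a_4=1:  p_4=1·151+132=283,  q_4=1·8+7=15
a_5=2:  p_5=2·283+151=717,  q_5=2·15+8=38
…
a_7=8:  p_7=8·1000+717=8717,  q_7=8·53+38=462
a_8=1:  p_8=1·8717+1000=9717,  q_8=1·462+53=515
a_9=2:  p_9=2·9717+8717=28151,  q_9=2·515+462=1492
…
a_11=1:  p_11=1·37868+28151=66019,  q_11=1·2007+1492=3499
a_12=6:  p_12=6·66019+37868=433982,  q_12=6·3499+2007=23001
a_13=1:  p_13=1·433982+66019=500001,  q_13=1·23001+3499=26500
fundamental: x₁=500001, y₁=26500  (since 250001000001 − 356·702250000 = 1)
(500001+26500√356)^2 = 500002000001 + 26500053000√356
(500001+26500√356)^3 = 500003000004500001 + 26500106000079500√356
(500001+26500√356)^4 = 500004000010000008000001 + 26500159000265000106000√356
(500001+26500√356)^5 = 500005000017500025000012500001 + 26500212000556500530000132500√356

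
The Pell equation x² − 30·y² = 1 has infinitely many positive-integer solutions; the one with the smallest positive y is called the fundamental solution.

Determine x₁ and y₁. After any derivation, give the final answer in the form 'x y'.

√30 = [5; 2,10, …], period ℓ=2 (even) → k=1
a_0=5:  p_0=5·1+0=5,  q_0=5·0+1=1
a_1=2:  p_1=2·5+1=11,  q_1=2·1+0=2
(x₁, y₁) = (11, 2);  11² − 30·2² = 1 ✓

11 2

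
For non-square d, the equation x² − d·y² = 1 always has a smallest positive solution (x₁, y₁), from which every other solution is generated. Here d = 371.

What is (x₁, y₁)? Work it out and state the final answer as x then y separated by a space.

1695 88

√371 → a₀=19, period (3,1,4,1,3,38); ℓ=6 even so k=5
a_0=19:  p_0=19·1+0=19,  q_0=19·0+1=1
…
a_4=1:  p_4=1·366+77=443,  q_4=1·19+4=23
a_5=3:  p_5=3·443+366=1695,  q_5=3·23+19=88
fundamental: x₁=1695, y₁=88  (since 2873025 − 371·7744 = 1)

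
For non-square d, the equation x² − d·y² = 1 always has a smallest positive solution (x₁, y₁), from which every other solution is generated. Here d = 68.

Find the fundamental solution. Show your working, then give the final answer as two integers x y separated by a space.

[8; 4,16] for √68; ℓ=2 ⇒ convergent index 1
k=0  a_k=8  p_k/q_k = 8/1
k=1  a_k=4  p_k/q_k = 33/4
fundamental: x₁=33, y₁=4  (since 1089 − 68·16 = 1)

33 4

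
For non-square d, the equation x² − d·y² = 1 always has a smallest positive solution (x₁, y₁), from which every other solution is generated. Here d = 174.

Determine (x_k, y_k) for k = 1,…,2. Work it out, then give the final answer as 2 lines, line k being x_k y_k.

√174 → a₀=13, period (5,4,5,26); ℓ=4 even so k=3
i=0: a=13 ⇒ p=13, q=1
i=1: a=5 ⇒ p=66, q=5
i=2: a=4 ⇒ p=277, q=21
i=3: a=5 ⇒ p=1451, q=110
→ (1451, 110).  Check: 1451²=2105401, 174·110²=2105400, difference 1.
(x_2, y_2) = (1451·1451 + 174·110·110, 1451·110 + 110·1451) = (4210801, 319220)

1451 110
4210801 319220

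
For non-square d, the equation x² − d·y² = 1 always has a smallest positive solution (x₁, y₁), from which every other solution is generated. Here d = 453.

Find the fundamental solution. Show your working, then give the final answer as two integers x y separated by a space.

1653751 77700

[21; 3,1,1,10,14,10,1,1,3,42] for √453; ℓ=10 ⇒ convergent index 9
step 0: (21, 1)  from 21·(1,0) + (0,1)
…
step 2: (85, 4)  from 1·(64,3) + (21,1)
…
step 5: (22199, 1043)  from 14·(1575,74) + (149,7)
…
step 8: (469329, 22051)  from 1·(245764,11547) + (223565,10504)
step 9: (1653751, 77700)  from 3·(469329,22051) + (245764,11547)
→ (1653751, 77700).  Check: 1653751²=2734892370001, 453·77700²=2734892370000, difference 1.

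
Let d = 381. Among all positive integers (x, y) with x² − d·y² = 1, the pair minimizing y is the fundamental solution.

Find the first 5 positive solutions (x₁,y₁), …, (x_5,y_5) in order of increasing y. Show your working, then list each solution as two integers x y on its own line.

1015 52
2060449 105560
4182710455 214286748
8490900163201 435001992880
17236523148587575 883053831259652

[19; 1,1,12,1,1,38] for √381; ℓ=6 ⇒ convergent index 5
step 0: (19, 1)  from 19·(1,0) + (0,1)
…
step 2: (39, 2)  from 1·(20,1) + (19,1)
…
step 4: (527, 27)  from 1·(488,25) + (39,2)
step 5: (1015, 52)  from 1·(527,27) + (488,25)
(x₁, y₁) = (1015, 52);  1015² − 381·52² = 1 ✓
n=2: (1015,52)∘(1015,52) = (1015·1015+381·52·52, 1015·52+52·1015) = (2060449,105560)
n=3: (2060449,105560)∘(1015,52) = (1015·2060449+381·52·105560, 1015·105560+52·2060449) = (4182710455,214286748)
n=4: (4182710455,214286748)∘(1015,52) = (1015·4182710455+381·52·214286748, 1015·214286748+52·4182710455) = (8490900163201,435001992880)
n=5: (8490900163201,435001992880)∘(1015,52) = (1015·8490900163201+381·52·435001992880, 1015·435001992880+52·8490900163201) = (17236523148587575,883053831259652)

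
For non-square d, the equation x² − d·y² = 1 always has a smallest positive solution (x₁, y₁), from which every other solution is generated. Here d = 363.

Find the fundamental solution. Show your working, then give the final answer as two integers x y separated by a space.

362 19

√363 → a₀=19, period (19,38); ℓ=2 even so k=1
a_0=19:  p_0=19·1+0=19,  q_0=19·0+1=1
a_1=19:  p_1=19·19+1=362,  q_1=19·1+0=19
fundamental: x₁=362, y₁=19  (since 131044 − 363·361 = 1)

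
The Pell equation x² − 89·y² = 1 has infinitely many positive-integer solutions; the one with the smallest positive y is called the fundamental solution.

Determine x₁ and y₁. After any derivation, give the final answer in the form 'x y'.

√89 = [9; 2,3,3,2,18, …], period ℓ=5 (odd) → k=9
step 0: (9, 1)  from 9·(1,0) + (0,1)
…
step 2: (66, 7)  from 3·(19,2) + (9,1)
…
step 5: (9217, 977)  from 18·(500,53) + (217,23)
step 6: (18934, 2007)  from 2·(9217,977) + (500,53)
step 7: (66019, 6998)  from 3·(18934,2007) + (9217,977)
step 8: (216991, 23001)  from 3·(66019,6998) + (18934,2007)
step 9: (500001, 53000)  from 2·(216991,23001) + (66019,6998)
fundamental: x₁=500001, y₁=53000  (since 250001000001 − 89·2809000000 = 1)

500001 53000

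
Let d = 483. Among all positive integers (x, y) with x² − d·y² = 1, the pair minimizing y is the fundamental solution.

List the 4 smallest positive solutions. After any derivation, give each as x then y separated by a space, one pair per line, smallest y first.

22 1
967 44
42526 1935
1870177 85096

[21; 1,42] for √483; ℓ=2 ⇒ convergent index 1
step 0: (21, 1)  from 21·(1,0) + (0,1)
step 1: (22, 1)  from 1·(21,1) + (1,0)
fundamental: x₁=22, y₁=1  (since 484 − 483·1 = 1)
k=2:  x_2 = 22·22+483·1·1 = 967,  y_2 = 22·1+1·22 = 44
k=3:  x_3 = 22·967+483·1·44 = 42526,  y_3 = 22·44+1·967 = 1935
k=4:  x_4 = 22·42526+483·1·1935 = 1870177,  y_4 = 22·1935+1·42526 = 85096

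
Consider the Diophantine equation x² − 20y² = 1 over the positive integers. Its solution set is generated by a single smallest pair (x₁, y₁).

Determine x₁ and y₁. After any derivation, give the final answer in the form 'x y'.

√20 → a₀=4, period (2,8); ℓ=2 even so k=1
k=0  a_k=4  p_k/q_k = 4/1
k=1  a_k=2  p_k/q_k = 9/2
→ (9, 2).  Check: 9²=81, 20·2²=80, difference 1.

9 2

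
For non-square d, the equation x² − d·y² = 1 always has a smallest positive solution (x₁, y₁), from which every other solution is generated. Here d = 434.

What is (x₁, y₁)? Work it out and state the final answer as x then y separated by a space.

125 6

d=434: √d = [20; 1,4,1,40] (ℓ=4, even), read p_3/q_3
a_0=20:  p_0=20·1+0=20,  q_0=20·0+1=1
a_1=1:  p_1=1·20+1=21,  q_1=1·1+0=1
a_2=4:  p_2=4·21+20=104,  q_2=4·1+1=5
a_3=1:  p_3=1·104+21=125,  q_3=1·5+1=6
(x₁, y₁) = (125, 6);  125² − 434·6² = 1 ✓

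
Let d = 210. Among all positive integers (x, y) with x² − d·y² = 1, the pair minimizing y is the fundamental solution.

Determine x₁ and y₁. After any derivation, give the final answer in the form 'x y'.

29 2

√210 = [14; 2,28, …], period ℓ=2 (even) → k=1
i=0: a=14 ⇒ p=14, q=1
i=1: a=2 ⇒ p=29, q=2
(x₁, y₁) = (29, 2);  29² − 210·2² = 1 ✓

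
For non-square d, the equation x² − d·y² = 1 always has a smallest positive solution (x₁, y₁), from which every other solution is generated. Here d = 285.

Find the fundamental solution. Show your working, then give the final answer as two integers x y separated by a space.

2431 144

[16; 1,7,2,7,1,32] for √285; ℓ=6 ⇒ convergent index 5
k=0  a_k=16  p_k/q_k = 16/1
…
k=2  a_k=7  p_k/q_k = 135/8
…
k=4  a_k=7  p_k/q_k = 2144/127
k=5  a_k=1  p_k/q_k = 2431/144
fundamental: x₁=2431, y₁=144  (since 5909761 − 285·20736 = 1)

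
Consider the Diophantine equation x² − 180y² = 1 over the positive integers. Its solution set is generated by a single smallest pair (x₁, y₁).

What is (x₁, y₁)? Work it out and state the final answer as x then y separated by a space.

[13; 2,2,2,26] for √180; ℓ=4 ⇒ convergent index 3
k=0  a_k=13  p_k/q_k = 13/1
k=1  a_k=2  p_k/q_k = 27/2
k=2  a_k=2  p_k/q_k = 67/5
k=3  a_k=2  p_k/q_k = 161/12
→ (161, 12).  Check: 161²=25921, 180·12²=25920, difference 1.

161 12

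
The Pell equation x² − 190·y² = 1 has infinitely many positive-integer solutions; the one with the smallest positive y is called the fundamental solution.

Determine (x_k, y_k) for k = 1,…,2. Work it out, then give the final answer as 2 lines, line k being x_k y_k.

52021 3774
5412368881 392654508

d=190: √d = [13; 1,3,1,1,1,…,3,1,26] (ℓ=14, even), read p_13/q_13
k=0  a_k=13  p_k/q_k = 13/1
…
k=2  a_k=3  p_k/q_k = 55/4
…
k=4  a_k=1  p_k/q_k = 124/9
k=5  a_k=1  p_k/q_k = 193/14
k=6  a_k=2  p_k/q_k = 510/37
k=7  a_k=2  p_k/q_k = 1213/88
k=8  a_k=2  p_k/q_k = 2936/213
…
k=10  a_k=1  p_k/q_k = 7085/514
…
k=12  a_k=3  p_k/q_k = 40787/2959
k=13  a_k=1  p_k/q_k = 52021/3774
→ (52021, 3774).  Check: 52021²=2706184441, 190·3774²=2706184440, difference 1.
k=2:  x_2 = 52021·52021+190·3774·3774 = 5412368881,  y_2 = 52021·3774+3774·52021 = 392654508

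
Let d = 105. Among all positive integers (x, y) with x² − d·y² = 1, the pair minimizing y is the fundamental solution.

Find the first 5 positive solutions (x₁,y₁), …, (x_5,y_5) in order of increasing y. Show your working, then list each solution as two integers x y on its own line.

41 4
3361 328
275561 26892
22592641 2204816
1852321001 180768020

[10; 4,20] for √105; ℓ=2 ⇒ convergent index 1
a_0=10:  p_0=10·1+0=10,  q_0=10·0+1=1
a_1=4:  p_1=4·10+1=41,  q_1=4·1+0=4
→ (41, 4).  Check: 41²=1681, 105·4²=1680, difference 1.
n=2: (41,4)∘(41,4) = (41·41+105·4·4, 41·4+4·41) = (3361,328)
n=3: (3361,328)∘(41,4) = (41·3361+105·4·328, 41·328+4·3361) = (275561,26892)
n=4: (275561,26892)∘(41,4) = (41·275561+105·4·26892, 41·26892+4·275561) = (22592641,2204816)
n=5: (22592641,2204816)∘(41,4) = (41·22592641+105·4·2204816, 41·2204816+4·22592641) = (1852321001,180768020)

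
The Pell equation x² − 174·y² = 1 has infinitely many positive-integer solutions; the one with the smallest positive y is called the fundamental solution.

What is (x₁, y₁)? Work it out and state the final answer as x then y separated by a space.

1451 110

√174 → a₀=13, period (5,4,5,26); ℓ=4 even so k=3
i=0: a=13 ⇒ p=13, q=1
…
i=2: a=4 ⇒ p=277, q=21
i=3: a=5 ⇒ p=1451, q=110
→ (1451, 110).  Check: 1451²=2105401, 174·110²=2105400, difference 1.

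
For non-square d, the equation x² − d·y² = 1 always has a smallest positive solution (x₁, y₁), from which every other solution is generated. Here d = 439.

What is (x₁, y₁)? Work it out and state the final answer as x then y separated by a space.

440 21

d=439: √d = [20; 1,19,1,40] (ℓ=4, even), read p_3/q_3
step 0: (20, 1)  from 20·(1,0) + (0,1)
step 1: (21, 1)  from 1·(20,1) + (1,0)
step 2: (419, 20)  from 19·(21,1) + (20,1)
step 3: (440, 21)  from 1·(419,20) + (21,1)
fundamental: x₁=440, y₁=21  (since 193600 − 439·441 = 1)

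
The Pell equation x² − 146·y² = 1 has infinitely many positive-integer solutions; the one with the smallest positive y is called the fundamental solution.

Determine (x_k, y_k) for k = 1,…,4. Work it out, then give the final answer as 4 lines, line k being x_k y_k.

√146 → a₀=12, period (12,24); ℓ=2 even so k=1
i=0: a=12 ⇒ p=12, q=1
i=1: a=12 ⇒ p=145, q=12
(x₁, y₁) = (145, 12);  145² − 146·12² = 1 ✓
n=2: (145,12)∘(145,12) = (145·145+146·12·12, 145·12+12·145) = (42049,3480)
n=3: (42049,3480)∘(145,12) = (145·42049+146·12·3480, 145·3480+12·42049) = (12194065,1009188)
n=4: (12194065,1009188)∘(145,12) = (145·12194065+146·12·1009188, 145·1009188+12·12194065) = (3536236801,292661040)

145 12
42049 3480
12194065 1009188
3536236801 292661040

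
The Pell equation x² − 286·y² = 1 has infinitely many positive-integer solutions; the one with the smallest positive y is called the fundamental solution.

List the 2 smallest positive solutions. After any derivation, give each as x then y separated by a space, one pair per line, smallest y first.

√286 → a₀=16, period (1,10,3,3,2,3,3,10,1,32); ℓ=10 even so k=9
i=0: a=16 ⇒ p=16, q=1
…
i=8: a=10 ⇒ p=512132, q=30283
i=9: a=1 ⇒ p=561835, q=33222
(x₁, y₁) = (561835, 33222);  561835² − 286·33222² = 1 ✓
(x_2, y_2) = (561835·561835 + 286·33222·33222, 561835·33222 + 33222·561835) = (631317134449, 37330564740)

561835 33222
631317134449 37330564740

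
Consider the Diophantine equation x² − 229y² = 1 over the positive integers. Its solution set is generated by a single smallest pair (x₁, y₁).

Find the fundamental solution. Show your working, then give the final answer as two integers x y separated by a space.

d=229: √d = [15; 7,1,1,7,30] (ℓ=5, odd), read p_9/q_9
a_0=15:  p_0=15·1+0=15,  q_0=15·0+1=1
…
a_4=7:  p_4=7·227+121=1710,  q_4=7·15+8=113
…
a_8=1:  p_8=1·413926+362399=776325,  q_8=1·27353+23948=51301
a_9=7:  p_9=7·776325+413926=5848201,  q_9=7·51301+27353=386460
→ (5848201, 386460).  Check: 5848201²=34201454936401, 229·386460²=34201454936400, difference 1.

5848201 386460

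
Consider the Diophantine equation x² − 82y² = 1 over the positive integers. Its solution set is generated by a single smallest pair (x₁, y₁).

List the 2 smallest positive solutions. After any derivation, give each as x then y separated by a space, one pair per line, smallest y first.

√82 = [9; 18, …], period ℓ=1 (odd) → k=1
a_0=9:  p_0=9·1+0=9,  q_0=9·0+1=1
a_1=18:  p_1=18·9+1=163,  q_1=18·1+0=18
fundamental: x₁=163, y₁=18  (since 26569 − 82·324 = 1)
(163+18√82)^2 = 53137 + 5868√82

163 18
53137 5868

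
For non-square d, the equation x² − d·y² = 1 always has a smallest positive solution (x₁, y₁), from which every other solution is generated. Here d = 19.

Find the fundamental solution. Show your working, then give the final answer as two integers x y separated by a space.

170 39

√19 → a₀=4, period (2,1,3,1,2,8); ℓ=6 even so k=5
k=0  a_k=4  p_k/q_k = 4/1
k=1  a_k=2  p_k/q_k = 9/2
…
k=3  a_k=3  p_k/q_k = 48/11
k=4  a_k=1  p_k/q_k = 61/14
k=5  a_k=2  p_k/q_k = 170/39
→ (170, 39).  Check: 170²=28900, 19·39²=28899, difference 1.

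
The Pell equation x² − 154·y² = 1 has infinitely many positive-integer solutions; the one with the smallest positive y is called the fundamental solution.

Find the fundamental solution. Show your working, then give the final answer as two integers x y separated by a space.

21295 1716

d=154: √d = [12; 2,2,3,1,2,1,3,2,2,24] (ℓ=10, even), read p_9/q_9
step 0: (12, 1)  from 12·(1,0) + (0,1)
step 1: (25, 2)  from 2·(12,1) + (1,0)
…
step 3: (211, 17)  from 3·(62,5) + (25,2)
step 4: (273, 22)  from 1·(211,17) + (62,5)
step 5: (757, 61)  from 2·(273,22) + (211,17)
step 6: (1030, 83)  from 1·(757,61) + (273,22)
…
step 8: (8724, 703)  from 2·(3847,310) + (1030,83)
step 9: (21295, 1716)  from 2·(8724,703) + (3847,310)
→ (21295, 1716).  Check: 21295²=453477025, 154·1716²=453477024, difference 1.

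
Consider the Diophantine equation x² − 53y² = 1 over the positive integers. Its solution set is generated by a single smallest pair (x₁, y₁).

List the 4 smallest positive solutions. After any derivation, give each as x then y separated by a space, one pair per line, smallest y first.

66249 9100
8777860001 1205731800
1163048894346249 159757052027300
154101652394311440001 21167489878307463600

√53 = [7; 3,1,1,3,14, …], period ℓ=5 (odd) → k=9
a_0=7:  p_0=7·1+0=7,  q_0=7·0+1=1
…
a_4=3:  p_4=3·51+29=182,  q_4=3·7+4=25
a_5=14:  p_5=14·182+51=2599,  q_5=14·25+7=357
a_6=3:  p_6=3·2599+182=7979,  q_6=3·357+25=1096
a_7=1:  p_7=1·7979+2599=10578,  q_7=1·1096+357=1453
a_8=1:  p_8=1·10578+7979=18557,  q_8=1·1453+1096=2549
a_9=3:  p_9=3·18557+10578=66249,  q_9=3·2549+1453=9100
(x₁, y₁) = (66249, 9100);  66249² − 53·9100² = 1 ✓
(x_2, y_2) = (66249·66249 + 53·9100·9100, 66249·9100 + 9100·66249) = (8777860001, 1205731800)
(x_3, y_3) = (66249·8777860001 + 53·9100·1205731800, 66249·1205731800 + 9100·8777860001) = (1163048894346249, 159757052027300)
(x_4, y_4) = (66249·1163048894346249 + 53·9100·159757052027300, 66249·159757052027300 + 9100·1163048894346249) = (154101652394311440001, 21167489878307463600)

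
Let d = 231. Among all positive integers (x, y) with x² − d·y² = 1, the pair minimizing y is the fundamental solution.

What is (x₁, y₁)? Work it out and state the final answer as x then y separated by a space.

√231 = [15; 5,30, …], period ℓ=2 (even) → k=1
i=0: a=15 ⇒ p=15, q=1
i=1: a=5 ⇒ p=76, q=5
→ (76, 5).  Check: 76²=5776, 231·5²=5775, difference 1.

76 5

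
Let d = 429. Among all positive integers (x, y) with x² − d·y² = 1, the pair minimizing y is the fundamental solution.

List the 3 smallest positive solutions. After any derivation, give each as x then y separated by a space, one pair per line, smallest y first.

√429 = [20; 1,2,2,9,1,12,1,9,2,2,1,40, …], period ℓ=12 (even) → k=11
step 0: (20, 1)  from 20·(1,0) + (0,1)
step 1: (21, 1)  from 1·(20,1) + (1,0)
…
step 3: (145, 7)  from 2·(62,3) + (21,1)
…
step 6: (19511, 942)  from 12·(1512,73) + (1367,66)
step 7: (21023, 1015)  from 1·(19511,942) + (1512,73)
…
step 9: (438459, 21169)  from 2·(208718,10077) + (21023,1015)
step 10: (1085636, 52415)  from 2·(438459,21169) + (208718,10077)
step 11: (1524095, 73584)  from 1·(1085636,52415) + (438459,21169)
fundamental: x₁=1524095, y₁=73584  (since 2322865569025 − 429·5414605056 = 1)
k=2:  x_2 = 1524095·1524095+429·73584·73584 = 4645731138049,  y_2 = 1524095·73584+73584·1524095 = 224298012960
k=3:  x_3 = 1524095·4645731138049+429·73584·224298012960 = 14161071197688057215,  y_3 = 1524095·224298012960+73584·4645731138049 = 683702960124468816

1524095 73584
4645731138049 224298012960
14161071197688057215 683702960124468816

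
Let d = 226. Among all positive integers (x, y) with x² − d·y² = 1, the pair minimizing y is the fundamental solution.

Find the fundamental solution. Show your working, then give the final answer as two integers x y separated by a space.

451 30

√226 = [15; 30, …], period ℓ=1 (odd) → k=1
i=0: a=15 ⇒ p=15, q=1
i=1: a=30 ⇒ p=451, q=30
fundamental: x₁=451, y₁=30  (since 203401 − 226·900 = 1)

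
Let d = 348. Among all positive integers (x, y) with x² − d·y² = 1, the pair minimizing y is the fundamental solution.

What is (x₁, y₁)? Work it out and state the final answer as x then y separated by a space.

[18; 1,1,1,8,1,1,1,36] for √348; ℓ=8 ⇒ convergent index 7
step 0: (18, 1)  from 18·(1,0) + (0,1)
step 1: (19, 1)  from 1·(18,1) + (1,0)
step 2: (37, 2)  from 1·(19,1) + (18,1)
…
step 4: (485, 26)  from 8·(56,3) + (37,2)
step 5: (541, 29)  from 1·(485,26) + (56,3)
step 6: (1026, 55)  from 1·(541,29) + (485,26)
step 7: (1567, 84)  from 1·(1026,55) + (541,29)
→ (1567, 84).  Check: 1567²=2455489, 348·84²=2455488, difference 1.

1567 84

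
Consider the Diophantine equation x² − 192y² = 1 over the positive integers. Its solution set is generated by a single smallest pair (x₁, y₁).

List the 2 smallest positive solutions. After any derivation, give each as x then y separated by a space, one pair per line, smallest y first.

97 7
18817 1358

√192 → a₀=13, period (1,5,1,26); ℓ=4 even so k=3
k=0  a_k=13  p_k/q_k = 13/1
…
k=2  a_k=5  p_k/q_k = 83/6
k=3  a_k=1  p_k/q_k = 97/7
→ (97, 7).  Check: 97²=9409, 192·7²=9408, difference 1.
(97+7√192)^2 = 18817 + 1358√192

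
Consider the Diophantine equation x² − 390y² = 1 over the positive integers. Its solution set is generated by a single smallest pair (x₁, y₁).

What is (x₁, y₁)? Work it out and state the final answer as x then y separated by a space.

√390 → a₀=19, period (1,2,1,38); ℓ=4 even so k=3
i=0: a=19 ⇒ p=19, q=1
i=1: a=1 ⇒ p=20, q=1
i=2: a=2 ⇒ p=59, q=3
i=3: a=1 ⇒ p=79, q=4
fundamental: x₁=79, y₁=4  (since 6241 − 390·16 = 1)

79 4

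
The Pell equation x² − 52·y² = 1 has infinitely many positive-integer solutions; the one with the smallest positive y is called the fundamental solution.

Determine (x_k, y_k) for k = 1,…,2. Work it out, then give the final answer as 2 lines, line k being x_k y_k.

649 90
842401 116820

√52 → a₀=7, period (4,1,2,1,4,14); ℓ=6 even so k=5
a_0=7:  p_0=7·1+0=7,  q_0=7·0+1=1
a_1=4:  p_1=4·7+1=29,  q_1=4·1+0=4
…
a_4=1:  p_4=1·101+36=137,  q_4=1·14+5=19
a_5=4:  p_5=4·137+101=649,  q_5=4·19+14=90
fundamental: x₁=649, y₁=90  (since 421201 − 52·8100 = 1)
(649+90√52)^2 = 842401 + 116820√52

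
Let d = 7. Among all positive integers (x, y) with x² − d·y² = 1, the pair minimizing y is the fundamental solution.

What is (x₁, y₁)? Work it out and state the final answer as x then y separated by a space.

√7 → a₀=2, period (1,1,1,4); ℓ=4 even so k=3
a_0=2:  p_0=2·1+0=2,  q_0=2·0+1=1
a_1=1:  p_1=1·2+1=3,  q_1=1·1+0=1
a_2=1:  p_2=1·3+2=5,  q_2=1·1+1=2
a_3=1:  p_3=1·5+3=8,  q_3=1·2+1=3
(x₁, y₁) = (8, 3);  8² − 7·3² = 1 ✓

8 3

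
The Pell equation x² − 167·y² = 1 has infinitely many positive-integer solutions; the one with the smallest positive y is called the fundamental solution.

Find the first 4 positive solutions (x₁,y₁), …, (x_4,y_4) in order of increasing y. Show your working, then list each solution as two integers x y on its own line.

√167 = [12; 1,11,1,24, …], period ℓ=4 (even) → k=3
step 0: (12, 1)  from 12·(1,0) + (0,1)
step 1: (13, 1)  from 1·(12,1) + (1,0)
step 2: (155, 12)  from 11·(13,1) + (12,1)
step 3: (168, 13)  from 1·(155,12) + (13,1)
fundamental: x₁=168, y₁=13  (since 28224 − 167·169 = 1)
(168+13√167)^2 = 56447 + 4368√167
(168+13√167)^3 = 18966024 + 1467635√167
(168+13√167)^4 = 6372527617 + 493120992√167

168 13
56447 4368
18966024 1467635
6372527617 493120992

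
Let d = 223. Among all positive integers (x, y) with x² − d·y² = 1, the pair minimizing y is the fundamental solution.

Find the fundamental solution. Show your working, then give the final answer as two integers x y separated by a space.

224 15

d=223: √d = [14; 1,13,1,28] (ℓ=4, even), read p_3/q_3
step 0: (14, 1)  from 14·(1,0) + (0,1)
…
step 2: (209, 14)  from 13·(15,1) + (14,1)
step 3: (224, 15)  from 1·(209,14) + (15,1)
→ (224, 15).  Check: 224²=50176, 223·15²=50175, difference 1.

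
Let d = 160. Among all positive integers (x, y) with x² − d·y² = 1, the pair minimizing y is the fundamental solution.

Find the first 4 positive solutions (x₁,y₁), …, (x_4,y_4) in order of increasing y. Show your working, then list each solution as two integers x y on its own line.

721 57
1039681 82194
1499219281 118523691
2161873163521 170911080228

√160 = [12; 1,1,1,5,1,1,1,24, …], period ℓ=8 (even) → k=7
i=0: a=12 ⇒ p=12, q=1
i=1: a=1 ⇒ p=13, q=1
i=2: a=1 ⇒ p=25, q=2
i=3: a=1 ⇒ p=38, q=3
i=4: a=5 ⇒ p=215, q=17
i=5: a=1 ⇒ p=253, q=20
i=6: a=1 ⇒ p=468, q=37
i=7: a=1 ⇒ p=721, q=57
fundamental: x₁=721, y₁=57  (since 519841 − 160·3249 = 1)
(x_2, y_2) = (721·721 + 160·57·57, 721·57 + 57·721) = (1039681, 82194)
(x_3, y_3) = (721·1039681 + 160·57·82194, 721·82194 + 57·1039681) = (1499219281, 118523691)
(x_4, y_4) = (721·1499219281 + 160·57·118523691, 721·118523691 + 57·1499219281) = (2161873163521, 170911080228)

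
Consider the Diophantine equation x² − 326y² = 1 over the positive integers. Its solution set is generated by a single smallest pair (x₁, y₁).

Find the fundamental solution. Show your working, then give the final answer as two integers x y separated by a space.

325 18

√326 → a₀=18, period (18,36); ℓ=2 even so k=1
i=0: a=18 ⇒ p=18, q=1
i=1: a=18 ⇒ p=325, q=18
→ (325, 18).  Check: 325²=105625, 326·18²=105624, difference 1.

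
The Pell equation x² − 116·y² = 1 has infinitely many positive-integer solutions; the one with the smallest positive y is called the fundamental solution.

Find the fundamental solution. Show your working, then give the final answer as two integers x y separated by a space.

9801 910

d=116: √d = [10; 1,3,2,1,4,1,2,3,1,20] (ℓ=10, even), read p_9/q_9
a_0=10:  p_0=10·1+0=10,  q_0=10·0+1=1
a_1=1:  p_1=1·10+1=11,  q_1=1·1+0=1
…
a_3=2:  p_3=2·43+11=97,  q_3=2·4+1=9
a_4=1:  p_4=1·97+43=140,  q_4=1·9+4=13
a_5=4:  p_5=4·140+97=657,  q_5=4·13+9=61
a_6=1:  p_6=1·657+140=797,  q_6=1·61+13=74
a_7=2:  p_7=2·797+657=2251,  q_7=2·74+61=209
a_8=3:  p_8=3·2251+797=7550,  q_8=3·209+74=701
a_9=1:  p_9=1·7550+2251=9801,  q_9=1·701+209=910
(x₁, y₁) = (9801, 910);  9801² − 116·910² = 1 ✓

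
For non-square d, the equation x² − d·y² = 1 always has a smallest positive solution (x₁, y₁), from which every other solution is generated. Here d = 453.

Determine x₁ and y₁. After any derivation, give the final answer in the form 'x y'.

d=453: √d = [21; 3,1,1,10,14,10,1,1,3,42] (ℓ=10, even), read p_9/q_9
i=0: a=21 ⇒ p=21, q=1
i=1: a=3 ⇒ p=64, q=3
i=2: a=1 ⇒ p=85, q=4
i=3: a=1 ⇒ p=149, q=7
i=4: a=10 ⇒ p=1575, q=74
…
i=6: a=10 ⇒ p=223565, q=10504
i=7: a=1 ⇒ p=245764, q=11547
i=8: a=1 ⇒ p=469329, q=22051
i=9: a=3 ⇒ p=1653751, q=77700
→ (1653751, 77700).  Check: 1653751²=2734892370001, 453·77700²=2734892370000, difference 1.

1653751 77700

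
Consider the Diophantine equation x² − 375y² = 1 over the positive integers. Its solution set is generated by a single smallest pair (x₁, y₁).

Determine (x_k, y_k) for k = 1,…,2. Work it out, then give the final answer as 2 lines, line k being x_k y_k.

15124 781
457470751 23623688

[19; 2,1,2,1,5,1,2,1,2,38] for √375; ℓ=10 ⇒ convergent index 9
k=0  a_k=19  p_k/q_k = 19/1
k=1  a_k=2  p_k/q_k = 39/2
k=2  a_k=1  p_k/q_k = 58/3
k=3  a_k=2  p_k/q_k = 155/8
k=4  a_k=1  p_k/q_k = 213/11
k=5  a_k=5  p_k/q_k = 1220/63
…
k=7  a_k=2  p_k/q_k = 4086/211
k=8  a_k=1  p_k/q_k = 5519/285
k=9  a_k=2  p_k/q_k = 15124/781
(x₁, y₁) = (15124, 781);  15124² − 375·781² = 1 ✓
(15124+781√375)^2 = 457470751 + 23623688√375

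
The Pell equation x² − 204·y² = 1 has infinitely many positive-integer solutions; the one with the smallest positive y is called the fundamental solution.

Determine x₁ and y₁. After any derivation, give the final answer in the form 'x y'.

√204 → a₀=14, period (3,1,1,6,1,1,3,28); ℓ=8 even so k=7
step 0: (14, 1)  from 14·(1,0) + (0,1)
step 1: (43, 3)  from 3·(14,1) + (1,0)
step 2: (57, 4)  from 1·(43,3) + (14,1)
step 3: (100, 7)  from 1·(57,4) + (43,3)
step 4: (657, 46)  from 6·(100,7) + (57,4)
step 5: (757, 53)  from 1·(657,46) + (100,7)
step 6: (1414, 99)  from 1·(757,53) + (657,46)
step 7: (4999, 350)  from 3·(1414,99) + (757,53)
(x₁, y₁) = (4999, 350);  4999² − 204·350² = 1 ✓

4999 350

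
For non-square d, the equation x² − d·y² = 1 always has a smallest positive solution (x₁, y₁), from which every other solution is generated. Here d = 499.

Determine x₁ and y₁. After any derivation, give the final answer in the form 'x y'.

4490 201

√499 = [22; 2,1,21,1,2,44, …], period ℓ=6 (even) → k=5
a_0=22:  p_0=22·1+0=22,  q_0=22·0+1=1
a_1=2:  p_1=2·22+1=45,  q_1=2·1+0=2
…
a_4=1:  p_4=1·1452+67=1519,  q_4=1·65+3=68
a_5=2:  p_5=2·1519+1452=4490,  q_5=2·68+65=201
(x₁, y₁) = (4490, 201);  4490² − 499·201² = 1 ✓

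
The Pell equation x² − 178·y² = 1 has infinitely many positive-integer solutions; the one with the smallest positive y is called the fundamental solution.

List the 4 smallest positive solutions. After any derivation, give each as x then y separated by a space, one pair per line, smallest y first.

1601 120
5126401 384240
16414734401 1230336360
52559974425601 3939536640480

d=178: √d = [13; 2,1,12,1,2,26] (ℓ=6, even), read p_5/q_5
step 0: (13, 1)  from 13·(1,0) + (0,1)
step 1: (27, 2)  from 2·(13,1) + (1,0)
step 2: (40, 3)  from 1·(27,2) + (13,1)
…
step 4: (547, 41)  from 1·(507,38) + (40,3)
step 5: (1601, 120)  from 2·(547,41) + (507,38)
(x₁, y₁) = (1601, 120);  1601² − 178·120² = 1 ✓
k=2:  x_2 = 1601·1601+178·120·120 = 5126401,  y_2 = 1601·120+120·1601 = 384240
k=3:  x_3 = 1601·5126401+178·120·384240 = 16414734401,  y_3 = 1601·384240+120·5126401 = 1230336360
k=4:  x_4 = 1601·16414734401+178·120·1230336360 = 52559974425601,  y_4 = 1601·1230336360+120·16414734401 = 3939536640480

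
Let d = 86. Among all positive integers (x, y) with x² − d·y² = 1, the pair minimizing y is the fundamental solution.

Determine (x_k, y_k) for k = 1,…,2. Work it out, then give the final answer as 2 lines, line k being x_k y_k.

√86 = [9; 3,1,1,1,8,1,1,1,3,18, …], period ℓ=10 (even) → k=9
i=0: a=9 ⇒ p=9, q=1
i=1: a=3 ⇒ p=28, q=3
i=2: a=1 ⇒ p=37, q=4
i=3: a=1 ⇒ p=65, q=7
i=4: a=1 ⇒ p=102, q=11
i=5: a=8 ⇒ p=881, q=95
i=6: a=1 ⇒ p=983, q=106
…
i=8: a=1 ⇒ p=2847, q=307
i=9: a=3 ⇒ p=10405, q=1122
(x₁, y₁) = (10405, 1122);  10405² − 86·1122² = 1 ✓
(10405+1122√86)^2 = 216528049 + 23348820√86

10405 1122
216528049 23348820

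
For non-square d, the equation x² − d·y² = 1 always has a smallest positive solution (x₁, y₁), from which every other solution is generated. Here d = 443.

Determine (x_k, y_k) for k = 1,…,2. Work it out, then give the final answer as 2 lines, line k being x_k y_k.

442 21
390727 18564

√443 → a₀=21, period (21,42); ℓ=2 even so k=1
i=0: a=21 ⇒ p=21, q=1
i=1: a=21 ⇒ p=442, q=21
(x₁, y₁) = (442, 21);  442² − 443·21² = 1 ✓
n=2: (442,21)∘(442,21) = (442·442+443·21·21, 442·21+21·442) = (390727,18564)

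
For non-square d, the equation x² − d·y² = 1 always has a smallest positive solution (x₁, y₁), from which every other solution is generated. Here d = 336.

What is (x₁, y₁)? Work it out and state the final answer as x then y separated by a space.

d=336: √d = [18; 3,36] (ℓ=2, even), read p_1/q_1
i=0: a=18 ⇒ p=18, q=1
i=1: a=3 ⇒ p=55, q=3
(x₁, y₁) = (55, 3);  55² − 336·3² = 1 ✓

55 3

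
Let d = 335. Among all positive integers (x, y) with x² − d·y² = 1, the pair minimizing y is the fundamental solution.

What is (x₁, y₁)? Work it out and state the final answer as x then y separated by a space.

√335 → a₀=18, period (3,3,3,36); ℓ=4 even so k=3
k=0  a_k=18  p_k/q_k = 18/1
k=1  a_k=3  p_k/q_k = 55/3
k=2  a_k=3  p_k/q_k = 183/10
k=3  a_k=3  p_k/q_k = 604/33
(x₁, y₁) = (604, 33);  604² − 335·33² = 1 ✓

604 33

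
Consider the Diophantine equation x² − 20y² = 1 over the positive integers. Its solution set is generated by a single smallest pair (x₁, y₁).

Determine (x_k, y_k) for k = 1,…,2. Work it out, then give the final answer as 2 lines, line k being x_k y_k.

√20 = [4; 2,8, …], period ℓ=2 (even) → k=1
i=0: a=4 ⇒ p=4, q=1
i=1: a=2 ⇒ p=9, q=2
(x₁, y₁) = (9, 2);  9² − 20·2² = 1 ✓
(x_2, y_2) = (9·9 + 20·2·2, 9·2 + 2·9) = (161, 36)

9 2
161 36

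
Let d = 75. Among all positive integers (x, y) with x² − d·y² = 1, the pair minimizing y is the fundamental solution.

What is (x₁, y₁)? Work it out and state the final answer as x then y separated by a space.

[8; 1,1,1,16] for √75; ℓ=4 ⇒ convergent index 3
a_0=8:  p_0=8·1+0=8,  q_0=8·0+1=1
a_1=1:  p_1=1·8+1=9,  q_1=1·1+0=1
a_2=1:  p_2=1·9+8=17,  q_2=1·1+1=2
a_3=1:  p_3=1·17+9=26,  q_3=1·2+1=3
→ (26, 3).  Check: 26²=676, 75·3²=675, difference 1.

26 3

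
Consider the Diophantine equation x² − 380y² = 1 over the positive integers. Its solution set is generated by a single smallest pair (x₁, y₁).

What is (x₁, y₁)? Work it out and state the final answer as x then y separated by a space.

39 2

√380 → a₀=19, period (2,38); ℓ=2 even so k=1
a_0=19:  p_0=19·1+0=19,  q_0=19·0+1=1
a_1=2:  p_1=2·19+1=39,  q_1=2·1+0=2
fundamental: x₁=39, y₁=2  (since 1521 − 380·4 = 1)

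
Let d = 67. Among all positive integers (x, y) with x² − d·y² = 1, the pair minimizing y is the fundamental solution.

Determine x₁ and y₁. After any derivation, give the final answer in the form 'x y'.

48842 5967

d=67: √d = [8; 5,2,1,1,7,1,1,2,5,16] (ℓ=10, even), read p_9/q_9
a_0=8:  p_0=8·1+0=8,  q_0=8·0+1=1
a_1=5:  p_1=5·8+1=41,  q_1=5·1+0=5
a_2=2:  p_2=2·41+8=90,  q_2=2·5+1=11
a_3=1:  p_3=1·90+41=131,  q_3=1·11+5=16
a_4=1:  p_4=1·131+90=221,  q_4=1·16+11=27
a_5=7:  p_5=7·221+131=1678,  q_5=7·27+16=205
a_6=1:  p_6=1·1678+221=1899,  q_6=1·205+27=232
a_7=1:  p_7=1·1899+1678=3577,  q_7=1·232+205=437
a_8=2:  p_8=2·3577+1899=9053,  q_8=2·437+232=1106
a_9=5:  p_9=5·9053+3577=48842,  q_9=5·1106+437=5967
→ (48842, 5967).  Check: 48842²=2385540964, 67·5967²=2385540963, difference 1.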